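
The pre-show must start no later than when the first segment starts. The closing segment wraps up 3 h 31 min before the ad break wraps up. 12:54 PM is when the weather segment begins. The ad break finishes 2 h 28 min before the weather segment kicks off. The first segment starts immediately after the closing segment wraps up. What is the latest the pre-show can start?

The ad break ends at 12:54 PM − 148 min = 10:26 AM.
The closing segment ends at 10:26 AM − 211 min = 6:55 AM.
So the first segment starts at 6:55 AM.
The pre-show is bounded by the first segment, so the latest it can start is 6:55 AM.

6:55 AM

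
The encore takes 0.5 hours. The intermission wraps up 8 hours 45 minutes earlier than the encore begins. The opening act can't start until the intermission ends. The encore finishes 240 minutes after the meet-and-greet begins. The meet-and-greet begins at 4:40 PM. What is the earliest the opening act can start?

11:25 AM

The encore ends at 4:40 PM + 240 min = 8:40 PM.
The encore starts at 8:40 PM − 30 min = 8:10 PM.
The intermission ends at 8:10 PM − 525 min = 11:25 AM.
The opening act is bounded by the intermission, so the earliest it can start is 11:25 AM.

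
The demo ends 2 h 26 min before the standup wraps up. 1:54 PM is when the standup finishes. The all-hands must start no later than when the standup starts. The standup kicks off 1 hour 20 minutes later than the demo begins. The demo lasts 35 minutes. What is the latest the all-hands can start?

The demo ends at 1:54 PM − 146 min = 11:28 AM.
The demo starts at 11:28 AM − 35 min = 10:53 AM.
The standup starts at 10:53 AM + 80 min = 12:13 PM.
The all-hands is bounded by the standup, so the latest it can start is 12:13 PM.

12:13 PM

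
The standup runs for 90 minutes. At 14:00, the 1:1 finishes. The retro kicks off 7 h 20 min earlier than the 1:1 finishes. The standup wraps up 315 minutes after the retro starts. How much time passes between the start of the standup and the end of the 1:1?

The retro starts at 14:00 − 440 min = 06:40.
The standup ends at 06:40 + 315 min = 11:55.
The standup starts at 11:55 − 90 min = 10:25.
From 10:25 to 14:00 is 215 minutes.

215 minutes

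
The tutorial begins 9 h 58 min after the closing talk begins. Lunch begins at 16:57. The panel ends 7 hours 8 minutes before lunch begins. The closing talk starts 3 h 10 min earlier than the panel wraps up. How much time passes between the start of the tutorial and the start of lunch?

The panel ends at 16:57 − 428 min = 09:49.
The closing talk starts at 09:49 − 190 min = 06:39.
The tutorial starts at 06:39 + 598 min = 16:37.
From 16:37 to 16:57 is 20 minutes.

20 minutes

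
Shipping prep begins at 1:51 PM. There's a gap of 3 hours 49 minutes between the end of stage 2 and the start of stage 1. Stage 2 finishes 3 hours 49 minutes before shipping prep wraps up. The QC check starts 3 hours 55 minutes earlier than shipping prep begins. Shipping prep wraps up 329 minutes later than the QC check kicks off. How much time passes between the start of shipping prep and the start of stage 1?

The QC check starts at 1:51 PM − 235 min = 9:56 AM.
Shipping prep ends at 9:56 AM + 329 min = 3:25 PM.
Stage 2 ends at 3:25 PM − 229 min = 11:36 AM.
Stage 1 starts at 11:36 AM + 229 min = 3:25 PM.
From 1:51 PM to 3:25 PM is 1 h 34 min.

1 h 34 min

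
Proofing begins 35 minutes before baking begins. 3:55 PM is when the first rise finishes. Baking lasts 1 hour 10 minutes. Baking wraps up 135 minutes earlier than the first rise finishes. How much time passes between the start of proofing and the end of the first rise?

Baking ends at 3:55 PM − 135 min = 1:40 PM.
Baking starts at 1:40 PM − 70 min = 12:30 PM.
Proofing starts at 12:30 PM − 35 min = 11:55 AM.
From 11:55 AM to 3:55 PM is 240 minutes.

240 minutes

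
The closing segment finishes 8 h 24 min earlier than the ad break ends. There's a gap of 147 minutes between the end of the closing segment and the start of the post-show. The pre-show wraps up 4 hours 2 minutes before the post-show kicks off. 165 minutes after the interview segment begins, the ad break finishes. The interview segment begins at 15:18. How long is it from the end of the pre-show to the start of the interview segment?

The ad break ends at 15:18 + 165 min = 18:03.
The closing segment ends at 18:03 − 504 min = 09:39.
The post-show starts at 09:39 + 147 min = 12:06.
The pre-show ends at 12:06 − 242 min = 08:04.
From 08:04 to 15:18 is 7 hours 14 minutes.

7 hours 14 minutes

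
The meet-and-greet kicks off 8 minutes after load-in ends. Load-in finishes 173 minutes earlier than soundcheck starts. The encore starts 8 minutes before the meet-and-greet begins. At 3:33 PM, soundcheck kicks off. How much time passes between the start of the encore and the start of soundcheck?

Load-in ends at 3:33 PM − 173 min = 12:40 PM.
The meet-and-greet starts at 12:40 PM + 8 min = 12:48 PM.
The encore starts at 12:48 PM − 8 min = 12:40 PM.
From 12:40 PM to 3:33 PM is 2 hours 53 minutes.

2 hours 53 minutes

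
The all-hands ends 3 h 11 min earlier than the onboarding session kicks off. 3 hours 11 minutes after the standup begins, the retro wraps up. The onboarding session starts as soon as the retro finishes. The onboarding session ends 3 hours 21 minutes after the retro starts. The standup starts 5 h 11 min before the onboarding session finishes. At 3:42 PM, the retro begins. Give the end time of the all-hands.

1:52 PM

The onboarding session ends at 3:42 PM + 201 min = 7:03 PM.
The standup starts at 7:03 PM − 311 min = 1:52 PM.
The retro ends at 1:52 PM + 191 min = 5:03 PM.
So the onboarding session starts at 5:03 PM.
The all-hands ends at 5:03 PM − 191 min = 1:52 PM.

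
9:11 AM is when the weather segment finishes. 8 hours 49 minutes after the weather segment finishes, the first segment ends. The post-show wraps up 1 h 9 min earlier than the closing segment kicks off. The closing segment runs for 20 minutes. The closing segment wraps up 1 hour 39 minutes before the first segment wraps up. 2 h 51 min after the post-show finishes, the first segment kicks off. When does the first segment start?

5:43 PM

The first segment ends at 9:11 AM + 529 min = 6:00 PM.
The closing segment ends at 6:00 PM − 99 min = 4:21 PM.
The closing segment starts at 4:21 PM − 20 min = 4:01 PM.
The post-show ends at 4:01 PM − 69 min = 2:52 PM.
The first segment starts at 2:52 PM + 171 min = 5:43 PM.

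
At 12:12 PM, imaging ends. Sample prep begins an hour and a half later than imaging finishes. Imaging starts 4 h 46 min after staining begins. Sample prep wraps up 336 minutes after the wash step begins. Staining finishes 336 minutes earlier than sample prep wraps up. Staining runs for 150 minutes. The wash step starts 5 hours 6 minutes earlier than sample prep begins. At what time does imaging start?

Sample prep starts at 12:12 PM + 90 min = 1:42 PM.
The wash step starts at 1:42 PM − 306 min = 8:36 AM.
Sample prep ends at 8:36 AM + 336 min = 2:12 PM.
Staining ends at 2:12 PM − 336 min = 8:36 AM.
Staining starts at 8:36 AM − 150 min = 6:06 AM.
Imaging starts at 6:06 AM + 286 min = 10:52 AM.

10:52 AM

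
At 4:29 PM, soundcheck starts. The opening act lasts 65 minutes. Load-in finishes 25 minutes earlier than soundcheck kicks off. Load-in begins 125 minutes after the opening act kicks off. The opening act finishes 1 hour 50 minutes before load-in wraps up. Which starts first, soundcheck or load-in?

Load-in ends at 4:29 PM − 25 min = 4:04 PM.
The opening act ends at 4:04 PM − 110 min = 2:14 PM.
The opening act starts at 2:14 PM − 65 min = 1:09 PM.
Load-in starts at 1:09 PM + 125 min = 3:14 PM.
Soundcheck starts at 4:29 PM and load-in starts at 3:14 PM, so load-in is first.

load-in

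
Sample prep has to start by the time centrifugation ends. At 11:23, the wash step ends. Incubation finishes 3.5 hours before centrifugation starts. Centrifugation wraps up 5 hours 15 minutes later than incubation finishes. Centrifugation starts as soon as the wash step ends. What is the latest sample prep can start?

13:08

Centrifugation starts at 11:23.
Incubation ends at 11:23 − 210 min = 07:53.
Centrifugation ends at 07:53 + 315 min = 13:08.
Sample prep is bounded by centrifugation, so the latest it can start is 13:08.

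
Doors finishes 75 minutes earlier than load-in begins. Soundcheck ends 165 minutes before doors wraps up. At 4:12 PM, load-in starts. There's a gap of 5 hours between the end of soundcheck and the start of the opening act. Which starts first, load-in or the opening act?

Doors ends at 4:12 PM − 75 min = 2:57 PM.
Soundcheck ends at 2:57 PM − 165 min = 12:12 PM.
The opening act starts at 12:12 PM + 300 min = 5:12 PM.
Load-in starts at 4:12 PM and the opening act starts at 5:12 PM, so load-in is first.

load-in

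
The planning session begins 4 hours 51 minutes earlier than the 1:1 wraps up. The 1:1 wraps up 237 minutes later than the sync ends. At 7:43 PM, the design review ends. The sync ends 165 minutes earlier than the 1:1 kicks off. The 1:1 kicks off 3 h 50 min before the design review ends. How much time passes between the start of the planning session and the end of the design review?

The 1:1 starts at 7:43 PM − 230 min = 3:53 PM.
The sync ends at 3:53 PM − 165 min = 1:08 PM.
The 1:1 ends at 1:08 PM + 237 min = 5:05 PM.
The planning session starts at 5:05 PM − 291 min = 12:14 PM.
From 12:14 PM to 7:43 PM is 7 h 29 min.

7 h 29 min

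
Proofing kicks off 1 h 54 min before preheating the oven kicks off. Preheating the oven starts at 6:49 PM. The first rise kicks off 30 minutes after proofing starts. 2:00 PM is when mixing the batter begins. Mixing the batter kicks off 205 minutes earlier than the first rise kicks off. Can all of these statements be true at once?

Proofing starts at 6:49 PM − 114 min = 4:55 PM.
The first rise starts at 4:55 PM + 30 min = 5:25 PM.
Mixing the batter starts at 5:25 PM − 205 min = 2:00 PM.
That matches the stated 2:00 PM, so the schedule is consistent.

Yes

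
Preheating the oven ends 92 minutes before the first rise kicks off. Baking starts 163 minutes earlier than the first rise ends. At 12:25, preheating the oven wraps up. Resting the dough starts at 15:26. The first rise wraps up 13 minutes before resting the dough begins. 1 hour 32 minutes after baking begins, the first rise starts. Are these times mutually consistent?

The first rise ends at 15:26 − 13 min = 15:13.
Baking starts at 15:13 − 163 min = 12:30.
The first rise starts at 12:30 + 92 min = 14:02.
Preheating the oven ends at 14:02 − 92 min = 12:30.
But preheating the oven is also said to end at 12:25 — a 5-minute conflict.

No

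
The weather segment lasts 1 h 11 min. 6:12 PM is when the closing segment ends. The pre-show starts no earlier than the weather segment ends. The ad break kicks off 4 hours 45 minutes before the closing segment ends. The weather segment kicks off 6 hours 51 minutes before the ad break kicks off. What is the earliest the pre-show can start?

7:47 AM

The ad break starts at 6:12 PM − 285 min = 1:27 PM.
The weather segment starts at 1:27 PM − 411 min = 6:36 AM.
The weather segment ends at 6:36 AM + 71 min = 7:47 AM.
The pre-show is bounded by the weather segment, so the earliest it can start is 7:47 AM.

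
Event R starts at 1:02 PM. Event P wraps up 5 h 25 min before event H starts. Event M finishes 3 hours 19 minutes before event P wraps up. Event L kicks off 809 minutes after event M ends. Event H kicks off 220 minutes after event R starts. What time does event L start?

Event H starts at 1:02 PM + 220 min = 4:42 PM.
Event P ends at 4:42 PM − 325 min = 11:17 AM.
Event M ends at 11:17 AM − 199 min = 7:58 AM.
Event L starts at 7:58 AM + 809 min = 9:27 PM.

9:27 PM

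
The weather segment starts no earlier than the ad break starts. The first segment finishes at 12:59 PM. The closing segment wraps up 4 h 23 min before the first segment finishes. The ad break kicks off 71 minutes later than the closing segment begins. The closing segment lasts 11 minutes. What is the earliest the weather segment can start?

9:36 AM

The closing segment ends at 12:59 PM − 263 min = 8:36 AM.
The closing segment starts at 8:36 AM − 11 min = 8:25 AM.
The ad break starts at 8:25 AM + 71 min = 9:36 AM.
The weather segment is bounded by the ad break, so the earliest it can start is 9:36 AM.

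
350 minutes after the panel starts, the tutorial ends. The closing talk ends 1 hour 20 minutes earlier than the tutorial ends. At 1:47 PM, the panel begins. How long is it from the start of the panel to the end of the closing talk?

4 hours 30 minutes

The tutorial ends at 1:47 PM + 350 min = 7:37 PM.
The closing talk ends at 7:37 PM − 80 min = 6:17 PM.
From 1:47 PM to 6:17 PM is 4 hours 30 minutes.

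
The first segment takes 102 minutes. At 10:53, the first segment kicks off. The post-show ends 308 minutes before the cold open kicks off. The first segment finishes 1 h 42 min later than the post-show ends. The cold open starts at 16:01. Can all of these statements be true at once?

Yes

The post-show ends at 16:01 − 308 min = 10:53.
The first segment ends at 10:53 + 102 min = 12:35.
The first segment starts at 12:35 − 102 min = 10:53.
That matches the stated 10:53, so the schedule is consistent.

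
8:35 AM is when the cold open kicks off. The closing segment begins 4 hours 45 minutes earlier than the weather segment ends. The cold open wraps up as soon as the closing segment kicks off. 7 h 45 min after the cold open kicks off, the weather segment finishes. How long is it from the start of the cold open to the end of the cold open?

The weather segment ends at 8:35 AM + 465 min = 4:20 PM.
The closing segment starts at 4:20 PM − 285 min = 11:35 AM.
So the cold open ends at 11:35 AM.
From 8:35 AM to 11:35 AM is 180 minutes.

180 minutes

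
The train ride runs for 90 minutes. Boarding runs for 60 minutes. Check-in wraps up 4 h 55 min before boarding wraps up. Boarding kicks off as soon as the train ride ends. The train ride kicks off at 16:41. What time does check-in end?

The train ride ends at 16:41 + 90 min = 18:11.
So boarding starts at 18:11.
Boarding ends at 18:11 + 60 min = 19:11.
Check-in ends at 19:11 − 295 min = 14:16.

14:16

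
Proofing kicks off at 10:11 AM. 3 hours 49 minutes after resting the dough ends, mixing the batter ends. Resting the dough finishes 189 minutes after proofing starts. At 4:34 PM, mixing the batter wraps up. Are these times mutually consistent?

No

Resting the dough ends at 10:11 AM + 189 min = 1:20 PM.
Mixing the batter ends at 1:20 PM + 229 min = 5:09 PM.
But mixing the batter is also said to end at 4:34 PM — a 35-minute conflict.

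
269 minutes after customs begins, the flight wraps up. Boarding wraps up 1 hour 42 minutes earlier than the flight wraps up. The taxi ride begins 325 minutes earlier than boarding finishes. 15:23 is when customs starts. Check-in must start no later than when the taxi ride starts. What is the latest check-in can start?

12:45

The flight ends at 15:23 + 269 min = 19:52.
Boarding ends at 19:52 − 102 min = 18:10.
The taxi ride starts at 18:10 − 325 min = 12:45.
Check-in is bounded by the taxi ride, so the latest it can start is 12:45.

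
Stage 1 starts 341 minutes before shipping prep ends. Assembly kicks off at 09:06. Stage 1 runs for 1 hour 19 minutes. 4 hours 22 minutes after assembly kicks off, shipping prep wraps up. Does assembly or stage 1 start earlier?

Shipping prep ends at 09:06 + 262 min = 13:28.
Stage 1 starts at 13:28 − 341 min = 07:47.
Assembly starts at 09:06 and stage 1 starts at 07:47, so stage 1 is first.

stage 1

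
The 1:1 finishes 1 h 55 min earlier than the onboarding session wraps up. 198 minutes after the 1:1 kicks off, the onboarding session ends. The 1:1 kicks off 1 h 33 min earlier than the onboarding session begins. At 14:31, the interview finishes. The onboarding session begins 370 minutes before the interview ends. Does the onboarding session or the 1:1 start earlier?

the 1:1

The onboarding session starts at 14:31 − 370 min = 08:21.
The 1:1 starts at 08:21 − 93 min = 06:48.
The onboarding session starts at 08:21 and the 1:1 starts at 06:48, so the 1:1 is first.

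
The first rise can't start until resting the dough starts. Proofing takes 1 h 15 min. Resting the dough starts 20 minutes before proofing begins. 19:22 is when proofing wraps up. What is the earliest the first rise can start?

Proofing starts at 19:22 − 75 min = 18:07.
Resting the dough starts at 18:07 − 20 min = 17:47.
The first rise is bounded by resting the dough, so the earliest it can start is 17:47.

17:47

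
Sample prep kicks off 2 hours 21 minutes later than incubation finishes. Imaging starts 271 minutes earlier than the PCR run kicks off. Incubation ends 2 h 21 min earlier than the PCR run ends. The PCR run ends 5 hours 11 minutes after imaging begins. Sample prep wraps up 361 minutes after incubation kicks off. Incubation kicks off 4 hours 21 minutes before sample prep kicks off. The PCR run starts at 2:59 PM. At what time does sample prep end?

5:19 PM

Imaging starts at 2:59 PM − 271 min = 10:28 AM.
The PCR run ends at 10:28 AM + 311 min = 3:39 PM.
Incubation ends at 3:39 PM − 141 min = 1:18 PM.
Sample prep starts at 1:18 PM + 141 min = 3:39 PM.
Incubation starts at 3:39 PM − 261 min = 11:18 AM.
Sample prep ends at 11:18 AM + 361 min = 5:19 PM.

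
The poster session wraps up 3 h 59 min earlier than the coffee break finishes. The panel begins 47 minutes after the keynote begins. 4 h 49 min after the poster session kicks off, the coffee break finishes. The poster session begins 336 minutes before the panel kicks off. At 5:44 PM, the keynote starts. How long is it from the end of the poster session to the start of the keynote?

239 minutes

The panel starts at 5:44 PM + 47 min = 6:31 PM.
The poster session starts at 6:31 PM − 336 min = 12:55 PM.
The coffee break ends at 12:55 PM + 289 min = 5:44 PM.
The poster session ends at 5:44 PM − 239 min = 1:45 PM.
From 1:45 PM to 5:44 PM is 239 minutes.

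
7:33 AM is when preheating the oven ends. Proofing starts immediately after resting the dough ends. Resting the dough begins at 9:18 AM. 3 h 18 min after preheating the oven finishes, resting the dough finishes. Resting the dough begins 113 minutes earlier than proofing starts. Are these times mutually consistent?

No

Resting the dough ends at 7:33 AM + 198 min = 10:51 AM.
So proofing starts at 10:51 AM.
Resting the dough starts at 10:51 AM − 113 min = 8:58 AM.
But resting the dough is also said to start at 9:18 AM — a 20-minute conflict.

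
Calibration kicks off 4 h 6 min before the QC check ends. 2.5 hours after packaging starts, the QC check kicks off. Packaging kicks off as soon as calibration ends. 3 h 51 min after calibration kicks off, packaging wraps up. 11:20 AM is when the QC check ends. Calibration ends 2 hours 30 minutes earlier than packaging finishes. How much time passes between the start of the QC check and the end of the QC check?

Calibration starts at 11:20 AM − 246 min = 7:14 AM.
Packaging ends at 7:14 AM + 231 min = 11:05 AM.
Calibration ends at 11:05 AM − 150 min = 8:35 AM.
So packaging starts at 8:35 AM.
The QC check starts at 8:35 AM + 150 min = 11:05 AM.
From 11:05 AM to 11:20 AM is 15 minutes.

15 minutes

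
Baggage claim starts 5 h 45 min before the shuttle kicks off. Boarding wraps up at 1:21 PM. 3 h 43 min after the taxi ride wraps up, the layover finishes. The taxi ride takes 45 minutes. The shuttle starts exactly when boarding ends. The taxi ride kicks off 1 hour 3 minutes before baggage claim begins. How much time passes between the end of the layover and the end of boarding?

2 h 20 min

The shuttle starts at 1:21 PM.
Baggage claim starts at 1:21 PM − 345 min = 7:36 AM.
The taxi ride starts at 7:36 AM − 63 min = 6:33 AM.
The taxi ride ends at 6:33 AM + 45 min = 7:18 AM.
The layover ends at 7:18 AM + 223 min = 11:01 AM.
From 11:01 AM to 1:21 PM is 2 h 20 min.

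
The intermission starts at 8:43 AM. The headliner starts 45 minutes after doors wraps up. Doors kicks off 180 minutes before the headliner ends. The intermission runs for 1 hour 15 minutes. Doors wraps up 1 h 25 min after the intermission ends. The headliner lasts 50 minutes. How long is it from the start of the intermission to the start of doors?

75 minutes

The intermission ends at 8:43 AM + 75 min = 9:58 AM.
Doors ends at 9:58 AM + 85 min = 11:23 AM.
The headliner starts at 11:23 AM + 45 min = 12:08 PM.
The headliner ends at 12:08 PM + 50 min = 12:58 PM.
Doors starts at 12:58 PM − 180 min = 9:58 AM.
From 8:43 AM to 9:58 AM is 75 minutes.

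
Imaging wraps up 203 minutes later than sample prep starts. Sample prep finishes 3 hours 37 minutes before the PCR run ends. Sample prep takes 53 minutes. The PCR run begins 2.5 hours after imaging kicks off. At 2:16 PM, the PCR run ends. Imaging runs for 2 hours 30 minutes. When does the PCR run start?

1:09 PM

Sample prep ends at 2:16 PM − 217 min = 10:39 AM.
Sample prep starts at 10:39 AM − 53 min = 9:46 AM.
Imaging ends at 9:46 AM + 203 min = 1:09 PM.
Imaging starts at 1:09 PM − 150 min = 10:39 AM.
The PCR run starts at 10:39 AM + 150 min = 1:09 PM.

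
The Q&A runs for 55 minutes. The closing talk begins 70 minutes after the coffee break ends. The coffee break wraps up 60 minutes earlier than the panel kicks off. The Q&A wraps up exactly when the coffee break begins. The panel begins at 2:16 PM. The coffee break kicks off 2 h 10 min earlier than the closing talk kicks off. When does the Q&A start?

The coffee break ends at 2:16 PM − 60 min = 1:16 PM.
The closing talk starts at 1:16 PM + 70 min = 2:26 PM.
The coffee break starts at 2:26 PM − 130 min = 12:16 PM.
So the Q&A ends at 12:16 PM.
The Q&A starts at 12:16 PM − 55 min = 11:21 AM.

11:21 AM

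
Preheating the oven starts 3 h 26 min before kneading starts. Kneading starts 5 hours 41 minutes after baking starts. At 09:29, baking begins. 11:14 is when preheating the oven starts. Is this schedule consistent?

Kneading starts at 09:29 + 341 min = 15:10.
Preheating the oven starts at 15:10 − 206 min = 11:44.
But preheating the oven is also said to start at 11:14 — a 30-minute conflict.

No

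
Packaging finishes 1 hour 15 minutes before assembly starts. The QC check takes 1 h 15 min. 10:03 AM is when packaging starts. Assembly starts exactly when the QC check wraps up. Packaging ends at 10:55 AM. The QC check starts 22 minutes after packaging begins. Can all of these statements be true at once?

The QC check starts at 10:03 AM + 22 min = 10:25 AM.
The QC check ends at 10:25 AM + 75 min = 11:40 AM.
So assembly starts at 11:40 AM.
Packaging ends at 11:40 AM − 75 min = 10:25 AM.
But packaging is also said to end at 10:55 AM — a 30-minute conflict.

No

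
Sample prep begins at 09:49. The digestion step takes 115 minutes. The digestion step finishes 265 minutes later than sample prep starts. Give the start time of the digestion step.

The digestion step ends at 09:49 + 265 min = 14:14.
The digestion step starts at 14:14 − 115 min = 12:19.

12:19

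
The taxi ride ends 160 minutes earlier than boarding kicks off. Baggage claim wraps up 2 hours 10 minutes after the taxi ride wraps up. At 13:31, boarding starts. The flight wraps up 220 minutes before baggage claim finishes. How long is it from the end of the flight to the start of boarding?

The taxi ride ends at 13:31 − 160 min = 10:51.
Baggage claim ends at 10:51 + 130 min = 13:01.
The flight ends at 13:01 − 220 min = 09:21.
From 09:21 to 13:31 is 4 h 10 min.

4 h 10 min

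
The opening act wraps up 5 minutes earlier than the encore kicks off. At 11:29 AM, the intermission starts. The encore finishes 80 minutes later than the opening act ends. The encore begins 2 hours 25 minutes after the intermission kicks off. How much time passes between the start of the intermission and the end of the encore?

The encore starts at 11:29 AM + 145 min = 1:54 PM.
The opening act ends at 1:54 PM − 5 min = 1:49 PM.
The encore ends at 1:49 PM + 80 min = 3:09 PM.
From 11:29 AM to 3:09 PM is 3 h 40 min.

3 h 40 min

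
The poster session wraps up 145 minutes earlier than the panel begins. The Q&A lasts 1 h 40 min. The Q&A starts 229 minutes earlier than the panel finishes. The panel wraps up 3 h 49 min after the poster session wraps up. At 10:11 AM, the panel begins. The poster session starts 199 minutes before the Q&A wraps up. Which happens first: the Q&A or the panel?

the Q&A

The poster session ends at 10:11 AM − 145 min = 7:46 AM.
The panel ends at 7:46 AM + 229 min = 11:35 AM.
The Q&A starts at 11:35 AM − 229 min = 7:46 AM.
The Q&A starts at 7:46 AM and the panel starts at 10:11 AM, so the Q&A is first.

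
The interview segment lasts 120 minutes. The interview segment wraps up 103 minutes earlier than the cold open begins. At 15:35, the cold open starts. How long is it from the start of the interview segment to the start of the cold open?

3 hours 43 minutes

The interview segment ends at 15:35 − 103 min = 13:52.
The interview segment starts at 13:52 − 120 min = 11:52.
From 11:52 to 15:35 is 3 hours 43 minutes.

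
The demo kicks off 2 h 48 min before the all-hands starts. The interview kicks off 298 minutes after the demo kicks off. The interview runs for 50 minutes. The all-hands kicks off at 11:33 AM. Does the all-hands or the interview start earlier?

The demo starts at 11:33 AM − 168 min = 8:45 AM.
The interview starts at 8:45 AM + 298 min = 1:43 PM.
The all-hands starts at 11:33 AM and the interview starts at 1:43 PM, so the all-hands is first.

the all-hands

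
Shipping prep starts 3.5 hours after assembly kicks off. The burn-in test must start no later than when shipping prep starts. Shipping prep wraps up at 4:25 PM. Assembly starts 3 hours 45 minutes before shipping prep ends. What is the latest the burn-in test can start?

Assembly starts at 4:25 PM − 225 min = 12:40 PM.
Shipping prep starts at 12:40 PM + 210 min = 4:10 PM.
The burn-in test is bounded by shipping prep, so the latest it can start is 4:10 PM.

4:10 PM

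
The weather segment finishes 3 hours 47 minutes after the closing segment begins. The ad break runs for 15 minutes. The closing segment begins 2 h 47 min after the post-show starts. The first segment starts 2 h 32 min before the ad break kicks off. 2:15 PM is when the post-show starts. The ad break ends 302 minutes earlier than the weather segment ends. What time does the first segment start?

1:00 PM

The closing segment starts at 2:15 PM + 167 min = 5:02 PM.
The weather segment ends at 5:02 PM + 227 min = 8:49 PM.
The ad break ends at 8:49 PM − 302 min = 3:47 PM.
The ad break starts at 3:47 PM − 15 min = 3:32 PM.
The first segment starts at 3:32 PM − 152 min = 1:00 PM.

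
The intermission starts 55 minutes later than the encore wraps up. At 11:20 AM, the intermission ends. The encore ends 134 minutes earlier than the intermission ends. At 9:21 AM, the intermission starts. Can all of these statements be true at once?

The encore ends at 11:20 AM − 134 min = 9:06 AM.
The intermission starts at 9:06 AM + 55 min = 10:01 AM.
But the intermission is also said to start at 9:21 AM — a 40-minute conflict.

No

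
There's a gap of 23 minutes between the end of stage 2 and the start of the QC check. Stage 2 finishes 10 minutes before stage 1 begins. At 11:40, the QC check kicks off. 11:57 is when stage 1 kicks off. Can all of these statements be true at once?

No

Stage 2 ends at 11:57 − 10 min = 11:47.
The QC check starts at 11:47 + 23 min = 12:10.
But the QC check is also said to start at 11:40 — a 30-minute conflict.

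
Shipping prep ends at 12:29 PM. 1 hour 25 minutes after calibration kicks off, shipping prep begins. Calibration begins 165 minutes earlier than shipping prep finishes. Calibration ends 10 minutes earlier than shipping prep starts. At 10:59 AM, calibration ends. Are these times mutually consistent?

Calibration starts at 12:29 PM − 165 min = 9:44 AM.
Shipping prep starts at 9:44 AM + 85 min = 11:09 AM.
Calibration ends at 11:09 AM − 10 min = 10:59 AM.
That matches the stated 10:59 AM, so the schedule is consistent.

Yes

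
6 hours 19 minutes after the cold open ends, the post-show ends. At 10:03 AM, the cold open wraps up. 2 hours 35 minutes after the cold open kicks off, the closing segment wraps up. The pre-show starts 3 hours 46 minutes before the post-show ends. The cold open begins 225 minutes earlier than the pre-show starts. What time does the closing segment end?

11:26 AM

The post-show ends at 10:03 AM + 379 min = 4:22 PM.
The pre-show starts at 4:22 PM − 226 min = 12:36 PM.
The cold open starts at 12:36 PM − 225 min = 8:51 AM.
The closing segment ends at 8:51 AM + 155 min = 11:26 AM.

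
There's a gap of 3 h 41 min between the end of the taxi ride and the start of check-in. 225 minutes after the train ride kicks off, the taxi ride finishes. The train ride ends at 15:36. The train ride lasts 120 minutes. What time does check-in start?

21:02

The train ride starts at 15:36 − 120 min = 13:36.
The taxi ride ends at 13:36 + 225 min = 17:21.
Check-in starts at 17:21 + 221 min = 21:02.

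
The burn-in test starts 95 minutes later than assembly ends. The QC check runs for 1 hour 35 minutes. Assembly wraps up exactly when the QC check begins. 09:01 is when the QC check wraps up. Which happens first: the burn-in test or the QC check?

The QC check starts at 09:01 − 95 min = 07:26.
So assembly ends at 07:26.
The burn-in test starts at 07:26 + 95 min = 09:01.
The burn-in test starts at 09:01 and the QC check starts at 07:26, so the QC check is first.

the QC check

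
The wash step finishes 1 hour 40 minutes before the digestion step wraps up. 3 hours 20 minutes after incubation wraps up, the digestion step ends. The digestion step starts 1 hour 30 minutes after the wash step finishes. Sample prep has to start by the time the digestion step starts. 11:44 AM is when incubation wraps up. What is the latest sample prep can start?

The digestion step ends at 11:44 AM + 200 min = 3:04 PM.
The wash step ends at 3:04 PM − 100 min = 1:24 PM.
The digestion step starts at 1:24 PM + 90 min = 2:54 PM.
Sample prep is bounded by the digestion step, so the latest it can start is 2:54 PM.

2:54 PM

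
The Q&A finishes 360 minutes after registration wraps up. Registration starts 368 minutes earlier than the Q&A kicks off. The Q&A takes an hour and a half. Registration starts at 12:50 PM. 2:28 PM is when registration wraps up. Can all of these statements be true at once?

Yes

The Q&A ends at 2:28 PM + 360 min = 8:28 PM.
The Q&A starts at 8:28 PM − 90 min = 6:58 PM.
Registration starts at 6:58 PM − 368 min = 12:50 PM.
That matches the stated 12:50 PM, so the schedule is consistent.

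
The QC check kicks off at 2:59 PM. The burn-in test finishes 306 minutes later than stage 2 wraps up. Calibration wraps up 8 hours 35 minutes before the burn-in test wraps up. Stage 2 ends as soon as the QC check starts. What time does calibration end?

Stage 2 ends at 2:59 PM.
The burn-in test ends at 2:59 PM + 306 min = 8:05 PM.
Calibration ends at 8:05 PM − 515 min = 11:30 AM.

11:30 AM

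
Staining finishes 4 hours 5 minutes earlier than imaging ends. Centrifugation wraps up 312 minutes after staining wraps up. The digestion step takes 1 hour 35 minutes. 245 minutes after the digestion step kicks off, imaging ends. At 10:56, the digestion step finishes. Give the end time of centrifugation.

The digestion step starts at 10:56 − 95 min = 09:21.
Imaging ends at 09:21 + 245 min = 13:26.
Staining ends at 13:26 − 245 min = 09:21.
Centrifugation ends at 09:21 + 312 min = 14:33.

14:33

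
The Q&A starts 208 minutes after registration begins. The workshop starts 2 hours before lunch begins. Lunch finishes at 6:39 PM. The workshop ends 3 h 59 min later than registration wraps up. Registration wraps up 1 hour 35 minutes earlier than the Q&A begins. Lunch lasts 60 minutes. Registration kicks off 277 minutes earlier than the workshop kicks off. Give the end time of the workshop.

4:54 PM

Lunch starts at 6:39 PM − 60 min = 5:39 PM.
The workshop starts at 5:39 PM − 120 min = 3:39 PM.
Registration starts at 3:39 PM − 277 min = 11:02 AM.
The Q&A starts at 11:02 AM + 208 min = 2:30 PM.
Registration ends at 2:30 PM − 95 min = 12:55 PM.
The workshop ends at 12:55 PM + 239 min = 4:54 PM.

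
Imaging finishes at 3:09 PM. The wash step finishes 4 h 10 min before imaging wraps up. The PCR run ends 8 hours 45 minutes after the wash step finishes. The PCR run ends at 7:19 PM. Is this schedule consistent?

The wash step ends at 3:09 PM − 250 min = 10:59 AM.
The PCR run ends at 10:59 AM + 525 min = 7:44 PM.
But the PCR run is also said to end at 7:19 PM — a 25-minute conflict.

No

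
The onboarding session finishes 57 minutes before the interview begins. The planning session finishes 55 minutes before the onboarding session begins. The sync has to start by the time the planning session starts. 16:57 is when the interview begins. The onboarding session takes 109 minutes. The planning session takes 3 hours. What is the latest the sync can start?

The onboarding session ends at 16:57 − 57 min = 16:00.
The onboarding session starts at 16:00 − 109 min = 14:11.
The planning session ends at 14:11 − 55 min = 13:16.
The planning session starts at 13:16 − 180 min = 10:16.
The sync is bounded by the planning session, so the latest it can start is 10:16.

10:16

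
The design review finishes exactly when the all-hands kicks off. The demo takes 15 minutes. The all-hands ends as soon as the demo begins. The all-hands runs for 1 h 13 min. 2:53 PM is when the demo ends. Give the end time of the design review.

1:25 PM

The demo starts at 2:53 PM − 15 min = 2:38 PM.
So the all-hands ends at 2:38 PM.
The all-hands starts at 2:38 PM − 73 min = 1:25 PM.
So the design review ends at 1:25 PM.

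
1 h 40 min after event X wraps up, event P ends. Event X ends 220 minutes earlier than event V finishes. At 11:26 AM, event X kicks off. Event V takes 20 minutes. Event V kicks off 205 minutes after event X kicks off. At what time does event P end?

1:11 PM

Event V starts at 11:26 AM + 205 min = 2:51 PM.
Event V ends at 2:51 PM + 20 min = 3:11 PM.
Event X ends at 3:11 PM − 220 min = 11:31 AM.
Event P ends at 11:31 AM + 100 min = 1:11 PM.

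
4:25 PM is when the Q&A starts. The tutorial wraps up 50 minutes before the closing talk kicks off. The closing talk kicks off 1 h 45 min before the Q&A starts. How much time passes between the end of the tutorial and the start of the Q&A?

2 hours 35 minutes

The closing talk starts at 4:25 PM − 105 min = 2:40 PM.
The tutorial ends at 2:40 PM − 50 min = 1:50 PM.
From 1:50 PM to 4:25 PM is 2 hours 35 minutes.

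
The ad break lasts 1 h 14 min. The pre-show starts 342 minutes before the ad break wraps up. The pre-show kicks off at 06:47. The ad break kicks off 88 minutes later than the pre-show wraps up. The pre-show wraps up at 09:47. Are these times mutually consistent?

Yes

The ad break starts at 09:47 + 88 min = 11:15.
The ad break ends at 11:15 + 74 min = 12:29.
The pre-show starts at 12:29 − 342 min = 06:47.
That matches the stated 06:47, so the schedule is consistent.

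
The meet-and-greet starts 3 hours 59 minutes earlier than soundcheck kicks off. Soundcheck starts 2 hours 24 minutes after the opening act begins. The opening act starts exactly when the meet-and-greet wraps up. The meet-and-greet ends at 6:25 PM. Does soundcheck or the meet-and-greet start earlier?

the meet-and-greet

The opening act starts at 6:25 PM.
Soundcheck starts at 6:25 PM + 144 min = 8:49 PM.
The meet-and-greet starts at 8:49 PM − 239 min = 4:50 PM.
Soundcheck starts at 8:49 PM and the meet-and-greet starts at 4:50 PM, so the meet-and-greet is first.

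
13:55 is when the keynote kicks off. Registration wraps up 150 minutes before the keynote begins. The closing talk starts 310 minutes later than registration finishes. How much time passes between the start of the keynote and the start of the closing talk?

160 minutes

Registration ends at 13:55 − 150 min = 11:25.
The closing talk starts at 11:25 + 310 min = 16:35.
From 13:55 to 16:35 is 160 minutes.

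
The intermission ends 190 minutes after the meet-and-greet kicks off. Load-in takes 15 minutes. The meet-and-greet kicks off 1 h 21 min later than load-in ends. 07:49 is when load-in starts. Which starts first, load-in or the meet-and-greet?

Load-in ends at 07:49 + 15 min = 08:04.
The meet-and-greet starts at 08:04 + 81 min = 09:25.
Load-in starts at 07:49 and the meet-and-greet starts at 09:25, so load-in is first.

load-in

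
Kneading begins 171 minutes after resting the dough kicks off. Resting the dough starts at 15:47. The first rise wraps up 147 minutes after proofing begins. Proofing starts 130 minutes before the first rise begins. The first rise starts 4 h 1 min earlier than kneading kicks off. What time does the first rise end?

14:54

Kneading starts at 15:47 + 171 min = 18:38.
The first rise starts at 18:38 − 241 min = 14:37.
Proofing starts at 14:37 − 130 min = 12:27.
The first rise ends at 12:27 + 147 min = 14:54.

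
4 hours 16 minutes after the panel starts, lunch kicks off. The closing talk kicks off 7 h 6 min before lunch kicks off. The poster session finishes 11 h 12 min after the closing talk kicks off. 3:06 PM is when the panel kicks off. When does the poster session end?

Lunch starts at 3:06 PM + 256 min = 7:22 PM.
The closing talk starts at 7:22 PM − 426 min = 12:16 PM.
The poster session ends at 12:16 PM + 672 min = 11:28 PM.

11:28 PM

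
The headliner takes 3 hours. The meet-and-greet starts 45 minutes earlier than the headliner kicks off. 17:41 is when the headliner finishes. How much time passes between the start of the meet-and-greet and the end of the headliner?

The headliner starts at 17:41 − 180 min = 14:41.
The meet-and-greet starts at 14:41 − 45 min = 13:56.
From 13:56 to 17:41 is 3 h 45 min.

3 h 45 min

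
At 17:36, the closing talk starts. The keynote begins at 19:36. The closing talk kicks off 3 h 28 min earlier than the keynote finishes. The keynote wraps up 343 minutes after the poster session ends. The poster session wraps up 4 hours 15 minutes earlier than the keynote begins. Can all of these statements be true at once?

Yes

The poster session ends at 19:36 − 255 min = 15:21.
The keynote ends at 15:21 + 343 min = 21:04.
The closing talk starts at 21:04 − 208 min = 17:36.
That matches the stated 17:36, so the schedule is consistent.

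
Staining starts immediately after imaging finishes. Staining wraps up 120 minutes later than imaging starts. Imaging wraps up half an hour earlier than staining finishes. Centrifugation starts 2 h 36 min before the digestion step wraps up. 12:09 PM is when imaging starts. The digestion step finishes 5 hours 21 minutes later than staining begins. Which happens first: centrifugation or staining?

staining

Staining ends at 12:09 PM + 120 min = 2:09 PM.
Imaging ends at 2:09 PM − 30 min = 1:39 PM.
So staining starts at 1:39 PM.
The digestion step ends at 1:39 PM + 321 min = 7:00 PM.
Centrifugation starts at 7:00 PM − 156 min = 4:24 PM.
Centrifugation starts at 4:24 PM and staining starts at 1:39 PM, so staining is first.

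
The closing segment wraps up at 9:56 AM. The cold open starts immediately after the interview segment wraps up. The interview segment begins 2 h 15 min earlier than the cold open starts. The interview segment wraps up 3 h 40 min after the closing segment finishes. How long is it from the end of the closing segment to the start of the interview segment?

85 minutes

The interview segment ends at 9:56 AM + 220 min = 1:36 PM.
So the cold open starts at 1:36 PM.
The interview segment starts at 1:36 PM − 135 min = 11:21 AM.
From 9:56 AM to 11:21 AM is 85 minutes.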